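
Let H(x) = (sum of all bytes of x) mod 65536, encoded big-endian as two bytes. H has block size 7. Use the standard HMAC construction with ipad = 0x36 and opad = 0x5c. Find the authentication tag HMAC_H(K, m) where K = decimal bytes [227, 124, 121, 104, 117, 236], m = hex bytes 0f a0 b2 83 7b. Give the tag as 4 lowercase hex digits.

02f0

Key decimal bytes [227, 124, 121, 104, 117, 236] = e3 7c 79 68 75 ec is 6 bytes ≤ B = 7; zero-pad to 7 bytes: K' = e3 7c 79 68 75 ec 00.
K' ⊕ ipad = d5 4a 4f 5e 43 da 36.  K' ⊕ opad = bf 20 25 34 29 b0 5c.
Inner input = (K'⊕ipad) ∥ m = d5 4a 4f 5e 43 da 36 ∥ 0f a0 b2 83 7b.
Inner hash: sum = 213+74+79+94+67+218+54+15+160+178+131+123 = 1406 → 05 7e.
Outer input = (K'⊕opad) ∥ inner = bf 20 25 34 29 b0 5c ∥ 05 7e.
Outer hash (tag): sum = 191+32+37+52+41+176+92+5+126 = 752 → 02 f0.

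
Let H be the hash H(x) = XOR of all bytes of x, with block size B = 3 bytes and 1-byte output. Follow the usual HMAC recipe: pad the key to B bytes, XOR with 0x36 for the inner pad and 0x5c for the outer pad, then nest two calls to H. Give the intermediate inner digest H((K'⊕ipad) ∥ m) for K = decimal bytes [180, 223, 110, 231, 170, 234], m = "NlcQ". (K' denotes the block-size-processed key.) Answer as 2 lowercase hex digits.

Key decimal bytes [180, 223, 110, 231, 170, 234] = b4 df 6e e7 aa ea is 6 bytes > B = 3, so hash it first: H(key) = a2, then zero-pad to 3 bytes: K' = a2 00 00.
K' ⊕ ipad = 94 36 36.
Inner input = 94 36 36 ∥ 4e 6c 63 51.
Inner hash: XOR 94⊕36⊕36⊕4e⊕6c⊕63⊕51 = 84.

84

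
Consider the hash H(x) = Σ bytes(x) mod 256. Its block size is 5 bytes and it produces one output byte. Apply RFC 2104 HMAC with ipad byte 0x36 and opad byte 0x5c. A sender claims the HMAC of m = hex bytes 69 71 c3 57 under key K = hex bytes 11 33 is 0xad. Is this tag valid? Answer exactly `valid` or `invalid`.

Key hex bytes 11 33 is 2 bytes ≤ B = 5; zero-pad to 5 bytes: K' = 11 33 00 00 00.
K' ⊕ ipad = 27 05 36 36 36; K' ⊕ opad = 4d 6f 5c 5c 5c.
Inner hash: sum = 39+5+54+54+54+105+113+195+87 = 706; mod 256 = 194 → c2.
Outer hash (recomputed tag): sum = 77+111+92+92+92+194 = 658; mod 256 = 146 → 92.
Recomputed tag = 92; claimed = ad → mismatch.

invalid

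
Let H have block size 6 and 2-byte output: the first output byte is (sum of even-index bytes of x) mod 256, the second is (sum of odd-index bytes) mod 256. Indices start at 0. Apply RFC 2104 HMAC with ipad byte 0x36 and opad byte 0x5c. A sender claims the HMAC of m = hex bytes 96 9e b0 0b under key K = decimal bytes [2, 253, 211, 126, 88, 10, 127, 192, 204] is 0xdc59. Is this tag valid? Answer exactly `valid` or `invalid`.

Key decimal bytes [2, 253, 211, 126, 88, 10, 127, 192, 204] = 02 fd d3 7e 58 0a 7f c0 cc is 9 bytes > B = 6, so hash it first: H(key) = 78 45, then zero-pad to 6 bytes: K' = 78 45 00 00 00 00.
K' ⊕ ipad = 4e 73 36 36 36 36; K' ⊕ opad = 24 19 5c 5c 5c 5c.
Inner hash: even-index sum = 512 mod 256 = 0; odd-index sum = 392 mod 256 = 136 → 00 88.
Outer hash (recomputed tag): even-index sum = 220 mod 256 = 220; odd-index sum = 345 mod 256 = 89 → dc 59.
Recomputed tag = dc59; claimed = dc59 → match.

valid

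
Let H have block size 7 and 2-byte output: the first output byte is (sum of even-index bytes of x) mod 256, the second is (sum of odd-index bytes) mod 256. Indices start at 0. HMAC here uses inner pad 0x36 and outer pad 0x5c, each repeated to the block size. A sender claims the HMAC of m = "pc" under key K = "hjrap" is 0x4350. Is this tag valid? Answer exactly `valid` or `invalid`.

Key "hjrap" = 68 6a 72 61 70 is 5 bytes ≤ B = 7; zero-pad to 7 bytes: K' = 68 6a 72 61 70 00 00.
K' ⊕ ipad = 5e 5c 44 57 46 36 36; K' ⊕ opad = 34 36 2e 3d 2c 5c 5c.
Inner hash: even-index sum = 385 mod 256 = 129; odd-index sum = 345 mod 256 = 89 → 81 59.
Outer hash (recomputed tag): even-index sum = 323 mod 256 = 67; odd-index sum = 336 mod 256 = 80 → 43 50.
Recomputed tag = 4350; claimed = 4350 → match.

valid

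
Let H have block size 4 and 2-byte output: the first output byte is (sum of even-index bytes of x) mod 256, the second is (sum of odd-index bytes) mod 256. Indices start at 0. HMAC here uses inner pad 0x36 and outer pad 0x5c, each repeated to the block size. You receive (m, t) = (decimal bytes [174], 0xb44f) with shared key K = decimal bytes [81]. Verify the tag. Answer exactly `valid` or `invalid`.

Key decimal bytes [81] = 51 is 1 byte ≤ B = 4; zero-pad to 4 bytes: K' = 51 00 00 00.
K' ⊕ ipad = 67 36 36 36; K' ⊕ opad = 0d 5c 5c 5c.
Inner hash: even-index sum = 331 mod 256 = 75; odd-index sum = 108 mod 256 = 108 → 4b 6c.
Outer hash (recomputed tag): even-index sum = 180 mod 256 = 180; odd-index sum = 292 mod 256 = 36 → b4 24.
Recomputed tag = b424; claimed = b44f → mismatch.

invalid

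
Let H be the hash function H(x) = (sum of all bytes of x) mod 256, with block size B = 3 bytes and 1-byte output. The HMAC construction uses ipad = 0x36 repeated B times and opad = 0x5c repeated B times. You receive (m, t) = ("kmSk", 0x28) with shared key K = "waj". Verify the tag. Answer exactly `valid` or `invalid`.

Key "waj" = 77 61 6a is exactly B = 3 bytes: K' = 77 61 6a.
K' ⊕ ipad = 41 57 5c; K' ⊕ opad = 2b 3d 36.
Inner hash: sum = 65+87+92+107+109+83+107 = 650; mod 256 = 138 → 8a.
Outer hash (recomputed tag): sum = 43+61+54+138 = 296; mod 256 = 40 → 28.
Recomputed tag = 28; claimed = 28 → match.

valid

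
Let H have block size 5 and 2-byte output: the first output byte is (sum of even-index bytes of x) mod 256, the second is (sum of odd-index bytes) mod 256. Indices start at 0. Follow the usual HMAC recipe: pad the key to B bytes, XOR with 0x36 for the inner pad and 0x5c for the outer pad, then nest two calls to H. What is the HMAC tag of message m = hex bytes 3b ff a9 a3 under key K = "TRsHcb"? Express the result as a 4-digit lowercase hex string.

1226

Key "TRsHcb" = 54 52 73 48 63 62 is 6 bytes > B = 5, so hash it first: H(key) = 2a fc, then zero-pad to 5 bytes: K' = 2a fc 00 00 00.
K' ⊕ ipad = 1c ca 36 36 36.  K' ⊕ opad = 76 a0 5c 5c 5c.
Inner input = (K'⊕ipad) ∥ m = 1c ca 36 36 36 ∥ 3b ff a9 a3.
Inner hash: even-index sum = 554 mod 256 = 42; odd-index sum = 484 mod 256 = 228 → 2a e4.
Outer input = (K'⊕opad) ∥ inner = 76 a0 5c 5c 5c ∥ 2a e4.
Outer hash (tag): even-index sum = 530 mod 256 = 18; odd-index sum = 294 mod 256 = 38 → 12 26.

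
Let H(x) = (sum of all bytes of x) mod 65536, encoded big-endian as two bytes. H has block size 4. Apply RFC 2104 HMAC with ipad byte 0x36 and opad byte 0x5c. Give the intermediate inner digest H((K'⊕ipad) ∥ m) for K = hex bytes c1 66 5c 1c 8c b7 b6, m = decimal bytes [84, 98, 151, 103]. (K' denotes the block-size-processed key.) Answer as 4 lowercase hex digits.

0303

Key hex bytes c1 66 5c 1c 8c b7 b6 is 7 bytes > B = 4, so hash it first: H(key) = 03 98, then zero-pad to 4 bytes: K' = 03 98 00 00.
K' ⊕ ipad = 35 ae 36 36.
Inner input = 35 ae 36 36 ∥ 54 62 97 67.
Inner hash: sum = 53+174+54+54+84+98+151+103 = 771 → 03 03.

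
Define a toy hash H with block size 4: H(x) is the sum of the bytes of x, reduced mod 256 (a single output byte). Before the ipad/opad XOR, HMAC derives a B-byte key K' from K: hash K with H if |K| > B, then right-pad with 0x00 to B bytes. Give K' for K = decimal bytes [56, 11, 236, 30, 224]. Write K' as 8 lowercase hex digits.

|K| = 5 > B = 4, so first hash the key.
H(K): sum = 56+11+236+30+224 = 557; mod 256 = 45 → 2d.
Zero-pad H(K) = 2d to 4 bytes: K' = 2d 00 00 00.

2d000000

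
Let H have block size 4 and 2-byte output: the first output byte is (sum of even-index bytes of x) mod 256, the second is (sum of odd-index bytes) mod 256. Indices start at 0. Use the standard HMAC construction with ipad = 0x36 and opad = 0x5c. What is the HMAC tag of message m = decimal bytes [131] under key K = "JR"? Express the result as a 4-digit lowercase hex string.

Key "JR" = 4a 52 is 2 bytes ≤ B = 4; zero-pad to 4 bytes: K' = 4a 52 00 00.
K' ⊕ ipad = 7c 64 36 36.  K' ⊕ opad = 16 0e 5c 5c.
Inner input = (K'⊕ipad) ∥ m = 7c 64 36 36 ∥ 83.
Inner hash: even-index sum = 309 mod 256 = 53; odd-index sum = 154 mod 256 = 154 → 35 9a.
Outer input = (K'⊕opad) ∥ inner = 16 0e 5c 5c ∥ 35 9a.
Outer hash (tag): even-index sum = 167 mod 256 = 167; odd-index sum = 260 mod 256 = 4 → a7 04.

a704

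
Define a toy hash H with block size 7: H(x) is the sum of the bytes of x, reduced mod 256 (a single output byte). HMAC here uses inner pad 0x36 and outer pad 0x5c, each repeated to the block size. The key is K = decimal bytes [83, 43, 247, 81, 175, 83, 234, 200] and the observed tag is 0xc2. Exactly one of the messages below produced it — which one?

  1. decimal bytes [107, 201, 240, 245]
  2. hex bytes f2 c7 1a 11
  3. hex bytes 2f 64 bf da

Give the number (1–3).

Key decimal bytes [83, 43, 247, 81, 175, 83, 234, 200] = 53 2b f7 51 af 53 ea c8 is 8 bytes > B = 7, so hash it first: H(key) = 7a, then zero-pad to 7 bytes: K' = 7a 00 00 00 00 00 00.
K' ⊕ ipad = 4c 36 36 36 36 36 36; K' ⊕ opad = 26 5c 5c 5c 5c 5c 5c.
m1: inner = H(4c 36 36 36 36 36 36 6b c9 f0 f5) = a9; tag = H(26 5c 5c 5c 5c 5c 5c a9) = f7
m2: inner = H(4c 36 36 36 36 36 36 f2 c7 1a 11) = 74; tag = H(26 5c 5c 5c 5c 5c 5c 74) = c2 ← matches
m3: inner = H(4c 36 36 36 36 36 36 2f 64 bf da) = bc; tag = H(26 5c 5c 5c 5c 5c 5c bc) = 0a

2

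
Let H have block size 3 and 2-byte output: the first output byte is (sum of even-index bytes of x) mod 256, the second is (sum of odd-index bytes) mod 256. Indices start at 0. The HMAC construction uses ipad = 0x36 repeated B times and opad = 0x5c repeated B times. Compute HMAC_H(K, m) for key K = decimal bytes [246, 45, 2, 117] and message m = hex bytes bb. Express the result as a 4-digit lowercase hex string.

Key decimal bytes [246, 45, 2, 117] = f6 2d 02 75 is 4 bytes > B = 3, so hash it first: H(key) = f8 a2, then zero-pad to 3 bytes: K' = f8 a2 00.
K' ⊕ ipad = ce 94 36.  K' ⊕ opad = a4 fe 5c.
Inner input = (K'⊕ipad) ∥ m = ce 94 36 ∥ bb.
Inner hash: even-index sum = 260 mod 256 = 4; odd-index sum = 335 mod 256 = 79 → 04 4f.
Outer input = (K'⊕opad) ∥ inner = a4 fe 5c ∥ 04 4f.
Outer hash (tag): even-index sum = 335 mod 256 = 79; odd-index sum = 258 mod 256 = 2 → 4f 02.

4f02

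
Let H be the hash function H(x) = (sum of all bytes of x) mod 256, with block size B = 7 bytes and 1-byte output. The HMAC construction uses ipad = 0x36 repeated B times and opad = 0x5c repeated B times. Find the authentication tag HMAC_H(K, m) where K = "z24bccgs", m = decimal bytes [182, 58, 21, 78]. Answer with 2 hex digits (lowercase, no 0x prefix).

Key "z24bccgs" = 7a 32 34 62 63 63 67 73 is 8 bytes > B = 7, so hash it first: H(key) = e2, then zero-pad to 7 bytes: K' = e2 00 00 00 00 00 00.
K' ⊕ ipad = d4 36 36 36 36 36 36.  K' ⊕ opad = be 5c 5c 5c 5c 5c 5c.
Inner input = (K'⊕ipad) ∥ m = d4 36 36 36 36 36 36 ∥ b6 3a 15 4e.
Inner hash: sum = 212+54+54+54+54+54+54+182+58+21+78 = 875; mod 256 = 107 → 6b.
Outer input = (K'⊕opad) ∥ inner = be 5c 5c 5c 5c 5c 5c ∥ 6b.
Outer hash (tag): sum = 190+92+92+92+92+92+92+107 = 849; mod 256 = 81 → 51.

51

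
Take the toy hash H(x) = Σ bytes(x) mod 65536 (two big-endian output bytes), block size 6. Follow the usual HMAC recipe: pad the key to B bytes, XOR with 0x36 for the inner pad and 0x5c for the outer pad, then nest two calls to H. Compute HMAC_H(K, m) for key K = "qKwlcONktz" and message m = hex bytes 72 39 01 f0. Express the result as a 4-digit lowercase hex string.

02ed

Key "qKwlcONktz" = 71 4b 77 6c 63 4f 4e 6b 74 7a is 10 bytes > B = 6, so hash it first: H(key) = 03 f8, then zero-pad to 6 bytes: K' = 03 f8 00 00 00 00.
K' ⊕ ipad = 35 ce 36 36 36 36.  K' ⊕ opad = 5f a4 5c 5c 5c 5c.
Inner input = (K'⊕ipad) ∥ m = 35 ce 36 36 36 36 ∥ 72 39 01 f0.
Inner hash: sum = 53+206+54+54+54+54+114+57+1+240 = 887 → 03 77.
Outer input = (K'⊕opad) ∥ inner = 5f a4 5c 5c 5c 5c ∥ 03 77.
Outer hash (tag): sum = 95+164+92+92+92+92+3+119 = 749 → 02 ed.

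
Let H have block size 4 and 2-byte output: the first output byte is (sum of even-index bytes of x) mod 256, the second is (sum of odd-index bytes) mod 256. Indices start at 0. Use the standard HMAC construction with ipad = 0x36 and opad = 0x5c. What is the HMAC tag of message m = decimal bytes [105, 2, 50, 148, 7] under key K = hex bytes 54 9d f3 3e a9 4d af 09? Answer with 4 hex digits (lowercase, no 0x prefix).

Key hex bytes 54 9d f3 3e a9 4d af 09 is 8 bytes > B = 4, so hash it first: H(key) = 9f 31, then zero-pad to 4 bytes: K' = 9f 31 00 00.
K' ⊕ ipad = a9 07 36 36.  K' ⊕ opad = c3 6d 5c 5c.
Inner input = (K'⊕ipad) ∥ m = a9 07 36 36 ∥ 69 02 32 94 07.
Inner hash: even-index sum = 385 mod 256 = 129; odd-index sum = 211 mod 256 = 211 → 81 d3.
Outer input = (K'⊕opad) ∥ inner = c3 6d 5c 5c ∥ 81 d3.
Outer hash (tag): even-index sum = 416 mod 256 = 160; odd-index sum = 412 mod 256 = 156 → a0 9c.

a09c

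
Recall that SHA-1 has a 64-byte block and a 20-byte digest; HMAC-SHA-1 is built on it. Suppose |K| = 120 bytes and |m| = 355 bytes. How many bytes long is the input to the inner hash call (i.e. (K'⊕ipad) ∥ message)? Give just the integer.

419

Key is 120 > 64 bytes, so it is hashed to 20 bytes then zero-padded to 64: |K'| = 64.
Inner input = (K'⊕ipad) ∥ m → 64 + 355 = 419 bytes.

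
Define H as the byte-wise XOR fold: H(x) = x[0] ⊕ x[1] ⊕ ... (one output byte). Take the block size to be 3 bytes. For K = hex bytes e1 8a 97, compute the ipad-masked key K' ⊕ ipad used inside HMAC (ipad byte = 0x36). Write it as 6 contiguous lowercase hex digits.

d7bca1

Key hex bytes e1 8a 97 is exactly B = 3 bytes: K' = e1 8a 97.
XOR each byte with 0x36: e1⊕36=d7, 8a⊕36=bc, 97⊕36=a1.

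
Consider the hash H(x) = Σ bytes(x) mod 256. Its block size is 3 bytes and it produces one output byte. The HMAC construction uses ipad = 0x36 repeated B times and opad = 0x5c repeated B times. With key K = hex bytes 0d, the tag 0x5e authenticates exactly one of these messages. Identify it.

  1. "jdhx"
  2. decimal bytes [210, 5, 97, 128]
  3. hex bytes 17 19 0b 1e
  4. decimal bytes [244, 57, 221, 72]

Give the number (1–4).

1

Key hex bytes 0d is 1 byte ≤ B = 3; zero-pad to 3 bytes: K' = 0d 00 00.
K' ⊕ ipad = 3b 36 36; K' ⊕ opad = 51 5c 5c.
m1: inner = H(3b 36 36 6a 64 68 78) = 55; tag = H(51 5c 5c 55) = 5e ← matches
m2: inner = H(3b 36 36 d2 05 61 80) = 5f; tag = H(51 5c 5c 5f) = 68
m3: inner = H(3b 36 36 17 19 0b 1e) = 00; tag = H(51 5c 5c 00) = 09
m4: inner = H(3b 36 36 f4 39 dd 48) = f9; tag = H(51 5c 5c f9) = 02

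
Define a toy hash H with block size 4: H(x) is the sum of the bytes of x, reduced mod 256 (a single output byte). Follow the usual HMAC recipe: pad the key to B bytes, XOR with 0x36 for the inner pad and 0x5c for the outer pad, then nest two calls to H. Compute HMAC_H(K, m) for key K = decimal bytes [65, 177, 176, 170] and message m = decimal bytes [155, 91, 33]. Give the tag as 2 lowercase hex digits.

23

Key decimal bytes [65, 177, 176, 170] = 41 b1 b0 aa is exactly B = 4 bytes: K' = 41 b1 b0 aa.
K' ⊕ ipad = 77 87 86 9c.  K' ⊕ opad = 1d ed ec f6.
Inner input = (K'⊕ipad) ∥ m = 77 87 86 9c ∥ 9b 5b 21.
Inner hash: sum = 119+135+134+156+155+91+33 = 823; mod 256 = 55 → 37.
Outer input = (K'⊕opad) ∥ inner = 1d ed ec f6 ∥ 37.
Outer hash (tag): sum = 29+237+236+246+55 = 803; mod 256 = 35 → 23.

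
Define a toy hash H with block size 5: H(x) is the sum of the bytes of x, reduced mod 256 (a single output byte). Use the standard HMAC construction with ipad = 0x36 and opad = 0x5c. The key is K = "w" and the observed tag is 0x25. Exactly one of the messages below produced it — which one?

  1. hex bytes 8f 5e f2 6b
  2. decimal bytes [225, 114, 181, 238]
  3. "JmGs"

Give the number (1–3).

Key "w" = 77 is 1 byte ≤ B = 5; zero-pad to 5 bytes: K' = 77 00 00 00 00.
K' ⊕ ipad = 41 36 36 36 36; K' ⊕ opad = 2b 5c 5c 5c 5c.
m1: inner = H(41 36 36 36 36 8f 5e f2 6b) = 63; tag = H(2b 5c 5c 5c 5c 63) = fe
m2: inner = H(41 36 36 36 36 e1 72 b5 ee) = 0f; tag = H(2b 5c 5c 5c 5c 0f) = aa
m3: inner = H(41 36 36 36 36 4a 6d 47 73) = 8a; tag = H(2b 5c 5c 5c 5c 8a) = 25 ← matches

3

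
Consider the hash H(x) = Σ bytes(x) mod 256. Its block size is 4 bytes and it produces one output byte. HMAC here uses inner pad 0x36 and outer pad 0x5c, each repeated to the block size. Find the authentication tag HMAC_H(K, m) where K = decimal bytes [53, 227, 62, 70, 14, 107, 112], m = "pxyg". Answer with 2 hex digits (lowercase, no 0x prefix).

Key decimal bytes [53, 227, 62, 70, 14, 107, 112] = 35 e3 3e 46 0e 6b 70 is 7 bytes > B = 4, so hash it first: H(key) = 85, then zero-pad to 4 bytes: K' = 85 00 00 00.
K' ⊕ ipad = b3 36 36 36.  K' ⊕ opad = d9 5c 5c 5c.
Inner input = (K'⊕ipad) ∥ m = b3 36 36 36 ∥ 70 78 79 67.
Inner hash: sum = 179+54+54+54+112+120+121+103 = 797; mod 256 = 29 → 1d.
Outer input = (K'⊕opad) ∥ inner = d9 5c 5c 5c ∥ 1d.
Outer hash (tag): sum = 217+92+92+92+29 = 522; mod 256 = 10 → 0a.

0a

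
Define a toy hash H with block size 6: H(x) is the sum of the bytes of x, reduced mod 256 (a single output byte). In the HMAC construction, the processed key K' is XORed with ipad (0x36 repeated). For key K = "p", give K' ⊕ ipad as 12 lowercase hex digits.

463636363636

Key "p" = 70 is 1 byte ≤ B = 6; zero-pad to 6 bytes: K' = 70 00 00 00 00 00.
XOR each byte with 0x36: 70⊕36=46, 00⊕36=36, 00⊕36=36, 00⊕36=36, 00⊕36=36, 00⊕36=36.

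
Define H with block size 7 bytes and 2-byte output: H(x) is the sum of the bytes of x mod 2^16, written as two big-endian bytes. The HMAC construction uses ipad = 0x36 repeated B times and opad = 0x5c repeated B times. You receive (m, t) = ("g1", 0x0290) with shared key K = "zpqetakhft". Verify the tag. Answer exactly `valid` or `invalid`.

valid

Key "zpqetakhft" = 7a 70 71 65 74 61 6b 68 66 74 is 10 bytes > B = 7, so hash it first: H(key) = 04 42, then zero-pad to 7 bytes: K' = 04 42 00 00 00 00 00.
K' ⊕ ipad = 32 74 36 36 36 36 36; K' ⊕ opad = 58 1e 5c 5c 5c 5c 5c.
Inner hash: sum = 50+116+54+54+54+54+54+103+49 = 588 → 02 4c.
Outer hash (recomputed tag): sum = 88+30+92+92+92+92+92+2+76 = 656 → 02 90.
Recomputed tag = 0290; claimed = 0290 → match.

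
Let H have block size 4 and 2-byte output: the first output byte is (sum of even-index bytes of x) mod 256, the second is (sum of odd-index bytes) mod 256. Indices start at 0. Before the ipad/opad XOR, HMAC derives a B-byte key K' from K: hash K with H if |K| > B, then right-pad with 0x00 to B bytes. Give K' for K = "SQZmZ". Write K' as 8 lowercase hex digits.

07be0000

|K| = 5 > B = 4, so first hash the key.
H(K): even-index sum = 263 mod 256 = 7; odd-index sum = 190 mod 256 = 190 → 07 be.
Zero-pad H(K) = 07 be to 4 bytes: K' = 07 be 00 00.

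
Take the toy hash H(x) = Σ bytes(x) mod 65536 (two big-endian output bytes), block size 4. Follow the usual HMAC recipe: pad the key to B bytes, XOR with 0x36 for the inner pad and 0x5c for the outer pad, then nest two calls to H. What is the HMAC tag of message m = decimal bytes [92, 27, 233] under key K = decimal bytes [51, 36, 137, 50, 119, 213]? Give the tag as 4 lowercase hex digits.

0182

Key decimal bytes [51, 36, 137, 50, 119, 213] = 33 24 89 32 77 d5 is 6 bytes > B = 4, so hash it first: H(key) = 02 5e, then zero-pad to 4 bytes: K' = 02 5e 00 00.
K' ⊕ ipad = 34 68 36 36.  K' ⊕ opad = 5e 02 5c 5c.
Inner input = (K'⊕ipad) ∥ m = 34 68 36 36 ∥ 5c 1b e9.
Inner hash: sum = 52+104+54+54+92+27+233 = 616 → 02 68.
Outer input = (K'⊕opad) ∥ inner = 5e 02 5c 5c ∥ 02 68.
Outer hash (tag): sum = 94+2+92+92+2+104 = 386 → 01 82.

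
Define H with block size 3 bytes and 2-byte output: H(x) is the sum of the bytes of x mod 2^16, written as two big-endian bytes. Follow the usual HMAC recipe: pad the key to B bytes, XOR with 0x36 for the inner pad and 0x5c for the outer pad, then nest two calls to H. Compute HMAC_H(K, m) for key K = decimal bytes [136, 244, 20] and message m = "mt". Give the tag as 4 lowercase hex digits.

0249

Key decimal bytes [136, 244, 20] = 88 f4 14 is exactly B = 3 bytes: K' = 88 f4 14.
K' ⊕ ipad = be c2 22.  K' ⊕ opad = d4 a8 48.
Inner input = (K'⊕ipad) ∥ m = be c2 22 ∥ 6d 74.
Inner hash: sum = 190+194+34+109+116 = 643 → 02 83.
Outer input = (K'⊕opad) ∥ inner = d4 a8 48 ∥ 02 83.
Outer hash (tag): sum = 212+168+72+2+131 = 585 → 02 49.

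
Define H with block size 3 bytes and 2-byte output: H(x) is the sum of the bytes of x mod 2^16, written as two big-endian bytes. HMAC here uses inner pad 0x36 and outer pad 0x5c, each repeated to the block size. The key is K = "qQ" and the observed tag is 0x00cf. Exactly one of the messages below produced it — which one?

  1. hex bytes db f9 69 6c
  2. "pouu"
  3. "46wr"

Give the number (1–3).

3

Key "qQ" = 71 51 is 2 bytes ≤ B = 3; zero-pad to 3 bytes: K' = 71 51 00.
K' ⊕ ipad = 47 67 36; K' ⊕ opad = 2d 0d 5c.
m1: inner = H(47 67 36 db f9 69 6c) = 03 8d; tag = H(2d 0d 5c 03 8d) = 0126
m2: inner = H(47 67 36 70 6f 75 75) = 02 ad; tag = H(2d 0d 5c 02 ad) = 0145
m3: inner = H(47 67 36 34 36 77 72) = 02 37; tag = H(2d 0d 5c 02 37) = 00cf ← matches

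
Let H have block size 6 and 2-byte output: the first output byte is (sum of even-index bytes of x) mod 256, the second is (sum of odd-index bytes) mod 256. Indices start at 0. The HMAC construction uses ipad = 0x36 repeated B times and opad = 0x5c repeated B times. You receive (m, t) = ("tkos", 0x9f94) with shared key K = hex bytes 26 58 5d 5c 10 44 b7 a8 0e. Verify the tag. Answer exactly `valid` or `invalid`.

invalid

Key hex bytes 26 58 5d 5c 10 44 b7 a8 0e is 9 bytes > B = 6, so hash it first: H(key) = 58 a0, then zero-pad to 6 bytes: K' = 58 a0 00 00 00 00.
K' ⊕ ipad = 6e 96 36 36 36 36; K' ⊕ opad = 04 fc 5c 5c 5c 5c.
Inner hash: even-index sum = 445 mod 256 = 189; odd-index sum = 480 mod 256 = 224 → bd e0.
Outer hash (recomputed tag): even-index sum = 377 mod 256 = 121; odd-index sum = 660 mod 256 = 148 → 79 94.
Recomputed tag = 7994; claimed = 9f94 → mismatch.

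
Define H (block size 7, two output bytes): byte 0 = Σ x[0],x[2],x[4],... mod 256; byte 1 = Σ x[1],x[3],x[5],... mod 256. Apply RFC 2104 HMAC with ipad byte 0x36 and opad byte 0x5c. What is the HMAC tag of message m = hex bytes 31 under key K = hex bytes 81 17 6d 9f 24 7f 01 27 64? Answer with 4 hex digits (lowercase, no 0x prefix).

Key hex bytes 81 17 6d 9f 24 7f 01 27 64 is 9 bytes > B = 7, so hash it first: H(key) = 77 5c, then zero-pad to 7 bytes: K' = 77 5c 00 00 00 00 00.
K' ⊕ ipad = 41 6a 36 36 36 36 36.  K' ⊕ opad = 2b 00 5c 5c 5c 5c 5c.
Inner input = (K'⊕ipad) ∥ m = 41 6a 36 36 36 36 36 ∥ 31.
Inner hash: even-index sum = 227 mod 256 = 227; odd-index sum = 263 mod 256 = 7 → e3 07.
Outer input = (K'⊕opad) ∥ inner = 2b 00 5c 5c 5c 5c 5c ∥ e3 07.
Outer hash (tag): even-index sum = 326 mod 256 = 70; odd-index sum = 411 mod 256 = 155 → 46 9b.

469b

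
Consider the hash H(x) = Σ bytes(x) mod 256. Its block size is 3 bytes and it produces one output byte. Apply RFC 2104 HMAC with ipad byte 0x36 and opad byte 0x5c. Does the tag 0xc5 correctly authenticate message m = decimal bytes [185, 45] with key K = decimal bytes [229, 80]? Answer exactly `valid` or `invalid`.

invalid

Key decimal bytes [229, 80] = e5 50 is 2 bytes ≤ B = 3; zero-pad to 3 bytes: K' = e5 50 00.
K' ⊕ ipad = d3 66 36; K' ⊕ opad = b9 0c 5c.
Inner hash: sum = 211+102+54+185+45 = 597; mod 256 = 85 → 55.
Outer hash (recomputed tag): sum = 185+12+92+85 = 374; mod 256 = 118 → 76.
Recomputed tag = 76; claimed = c5 → mismatch.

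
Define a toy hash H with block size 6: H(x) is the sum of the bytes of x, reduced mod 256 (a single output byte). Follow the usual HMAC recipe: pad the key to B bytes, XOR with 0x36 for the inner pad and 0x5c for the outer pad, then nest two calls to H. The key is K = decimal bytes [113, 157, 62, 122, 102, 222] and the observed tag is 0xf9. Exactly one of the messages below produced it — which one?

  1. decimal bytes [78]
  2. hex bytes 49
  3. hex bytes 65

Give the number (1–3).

2

Key decimal bytes [113, 157, 62, 122, 102, 222] = 71 9d 3e 7a 66 de is exactly B = 6 bytes: K' = 71 9d 3e 7a 66 de.
K' ⊕ ipad = 47 ab 08 4c 50 e8; K' ⊕ opad = 2d c1 62 26 3a 82.
m1: inner = H(47 ab 08 4c 50 e8 4e) = cc; tag = H(2d c1 62 26 3a 82 cc) = fe
m2: inner = H(47 ab 08 4c 50 e8 49) = c7; tag = H(2d c1 62 26 3a 82 c7) = f9 ← matches
m3: inner = H(47 ab 08 4c 50 e8 65) = e3; tag = H(2d c1 62 26 3a 82 e3) = 15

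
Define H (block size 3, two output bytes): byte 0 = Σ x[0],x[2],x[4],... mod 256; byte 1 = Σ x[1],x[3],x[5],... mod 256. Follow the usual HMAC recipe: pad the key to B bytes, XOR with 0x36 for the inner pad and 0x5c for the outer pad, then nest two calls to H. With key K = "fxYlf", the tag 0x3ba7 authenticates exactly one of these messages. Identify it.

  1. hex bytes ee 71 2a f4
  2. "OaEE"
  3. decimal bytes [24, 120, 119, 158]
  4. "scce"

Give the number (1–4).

Key "fxYlf" = 66 78 59 6c 66 is 5 bytes > B = 3, so hash it first: H(key) = 25 e4, then zero-pad to 3 bytes: K' = 25 e4 00.
K' ⊕ ipad = 13 d2 36; K' ⊕ opad = 79 b8 5c.
m1: inner = H(13 d2 36 ee 71 2a f4) = ae ea; tag = H(79 b8 5c ae ea) = bf66
m2: inner = H(13 d2 36 4f 61 45 45) = ef 66; tag = H(79 b8 5c ef 66) = 3ba7 ← matches
m3: inner = H(13 d2 36 18 78 77 9e) = 5f 61; tag = H(79 b8 5c 5f 61) = 3617
m4: inner = H(13 d2 36 73 63 63 65) = 11 a8; tag = H(79 b8 5c 11 a8) = 7dc9

2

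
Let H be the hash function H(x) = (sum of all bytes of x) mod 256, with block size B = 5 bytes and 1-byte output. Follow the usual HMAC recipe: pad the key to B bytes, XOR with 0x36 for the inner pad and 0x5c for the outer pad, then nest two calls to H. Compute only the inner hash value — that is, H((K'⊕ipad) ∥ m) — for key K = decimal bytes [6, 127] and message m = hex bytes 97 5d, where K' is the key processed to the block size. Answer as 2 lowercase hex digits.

Key decimal bytes [6, 127] = 06 7f is 2 bytes ≤ B = 5; zero-pad to 5 bytes: K' = 06 7f 00 00 00.
K' ⊕ ipad = 30 49 36 36 36.
Inner input = 30 49 36 36 36 ∥ 97 5d.
Inner hash: sum = 48+73+54+54+54+151+93 = 527; mod 256 = 15 → 0f.

0f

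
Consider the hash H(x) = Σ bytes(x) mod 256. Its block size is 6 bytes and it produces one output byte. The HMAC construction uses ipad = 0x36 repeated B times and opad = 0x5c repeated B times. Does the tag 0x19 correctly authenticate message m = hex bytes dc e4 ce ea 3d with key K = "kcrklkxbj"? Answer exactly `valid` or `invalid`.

valid

Key "kcrklkxbj" = 6b 63 72 6b 6c 6b 78 62 6a is 9 bytes > B = 6, so hash it first: H(key) = c6, then zero-pad to 6 bytes: K' = c6 00 00 00 00 00.
K' ⊕ ipad = f0 36 36 36 36 36; K' ⊕ opad = 9a 5c 5c 5c 5c 5c.
Inner hash: sum = 240+54+54+54+54+54+220+228+206+234+61 = 1459; mod 256 = 179 → b3.
Outer hash (recomputed tag): sum = 154+92+92+92+92+92+179 = 793; mod 256 = 25 → 19.
Recomputed tag = 19; claimed = 19 → match.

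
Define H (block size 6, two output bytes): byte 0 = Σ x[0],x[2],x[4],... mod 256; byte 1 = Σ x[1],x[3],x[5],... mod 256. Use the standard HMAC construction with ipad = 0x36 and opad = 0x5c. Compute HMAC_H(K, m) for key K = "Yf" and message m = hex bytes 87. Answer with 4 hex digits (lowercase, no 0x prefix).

Key "Yf" = 59 66 is 2 bytes ≤ B = 6; zero-pad to 6 bytes: K' = 59 66 00 00 00 00.
K' ⊕ ipad = 6f 50 36 36 36 36.  K' ⊕ opad = 05 3a 5c 5c 5c 5c.
Inner input = (K'⊕ipad) ∥ m = 6f 50 36 36 36 36 ∥ 87.
Inner hash: even-index sum = 354 mod 256 = 98; odd-index sum = 188 mod 256 = 188 → 62 bc.
Outer input = (K'⊕opad) ∥ inner = 05 3a 5c 5c 5c 5c ∥ 62 bc.
Outer hash (tag): even-index sum = 287 mod 256 = 31; odd-index sum = 430 mod 256 = 174 → 1f ae.

1fae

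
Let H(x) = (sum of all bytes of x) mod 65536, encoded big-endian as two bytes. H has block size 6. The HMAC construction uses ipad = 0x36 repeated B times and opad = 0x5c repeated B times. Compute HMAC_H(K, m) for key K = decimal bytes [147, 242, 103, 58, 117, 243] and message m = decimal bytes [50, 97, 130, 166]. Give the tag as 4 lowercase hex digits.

Key decimal bytes [147, 242, 103, 58, 117, 243] = 93 f2 67 3a 75 f3 is exactly B = 6 bytes: K' = 93 f2 67 3a 75 f3.
K' ⊕ ipad = a5 c4 51 0c 43 c5.  K' ⊕ opad = cf ae 3b 66 29 af.
Inner input = (K'⊕ipad) ∥ m = a5 c4 51 0c 43 c5 ∥ 32 61 82 a6.
Inner hash: sum = 165+196+81+12+67+197+50+97+130+166 = 1161 → 04 89.
Outer input = (K'⊕opad) ∥ inner = cf ae 3b 66 29 af ∥ 04 89.
Outer hash (tag): sum = 207+174+59+102+41+175+4+137 = 899 → 03 83.

0383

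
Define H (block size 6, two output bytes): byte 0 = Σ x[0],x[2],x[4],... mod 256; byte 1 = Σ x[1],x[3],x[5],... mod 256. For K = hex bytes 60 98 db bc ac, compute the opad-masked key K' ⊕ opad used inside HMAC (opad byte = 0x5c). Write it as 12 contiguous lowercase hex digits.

3cc487e0f05c

Key hex bytes 60 98 db bc ac is 5 bytes ≤ B = 6; zero-pad to 6 bytes: K' = 60 98 db bc ac 00.
XOR each byte with 0x5c: 60⊕5c=3c, 98⊕5c=c4, db⊕5c=87, bc⊕5c=e0, ac⊕5c=f0, 00⊕5c=5c.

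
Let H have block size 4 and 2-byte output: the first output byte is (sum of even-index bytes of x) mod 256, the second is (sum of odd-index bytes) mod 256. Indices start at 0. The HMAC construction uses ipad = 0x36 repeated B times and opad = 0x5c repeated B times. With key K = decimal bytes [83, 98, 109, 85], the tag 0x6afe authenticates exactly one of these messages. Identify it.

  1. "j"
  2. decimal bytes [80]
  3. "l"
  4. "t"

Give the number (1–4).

1

Key decimal bytes [83, 98, 109, 85] = 53 62 6d 55 is exactly B = 4 bytes: K' = 53 62 6d 55.
K' ⊕ ipad = 65 54 5b 63; K' ⊕ opad = 0f 3e 31 09.
m1: inner = H(65 54 5b 63 6a) = 2a b7; tag = H(0f 3e 31 09 2a b7) = 6afe ← matches
m2: inner = H(65 54 5b 63 50) = 10 b7; tag = H(0f 3e 31 09 10 b7) = 50fe
m3: inner = H(65 54 5b 63 6c) = 2c b7; tag = H(0f 3e 31 09 2c b7) = 6cfe
m4: inner = H(65 54 5b 63 74) = 34 b7; tag = H(0f 3e 31 09 34 b7) = 74fe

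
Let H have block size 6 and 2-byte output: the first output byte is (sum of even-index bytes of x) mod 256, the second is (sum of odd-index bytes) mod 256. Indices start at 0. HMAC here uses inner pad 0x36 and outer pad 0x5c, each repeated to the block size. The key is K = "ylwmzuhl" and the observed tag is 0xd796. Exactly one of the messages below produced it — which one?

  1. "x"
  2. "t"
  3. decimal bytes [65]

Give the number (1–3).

Key "ylwmzuhl" = 79 6c 77 6d 7a 75 68 6c is 8 bytes > B = 6, so hash it first: H(key) = d2 ba, then zero-pad to 6 bytes: K' = d2 ba 00 00 00 00.
K' ⊕ ipad = e4 8c 36 36 36 36; K' ⊕ opad = 8e e6 5c 5c 5c 5c.
m1: inner = H(e4 8c 36 36 36 36 78) = c8 f8; tag = H(8e e6 5c 5c 5c 5c c8 f8) = 0e96
m2: inner = H(e4 8c 36 36 36 36 74) = c4 f8; tag = H(8e e6 5c 5c 5c 5c c4 f8) = 0a96
m3: inner = H(e4 8c 36 36 36 36 41) = 91 f8; tag = H(8e e6 5c 5c 5c 5c 91 f8) = d796 ← matches

3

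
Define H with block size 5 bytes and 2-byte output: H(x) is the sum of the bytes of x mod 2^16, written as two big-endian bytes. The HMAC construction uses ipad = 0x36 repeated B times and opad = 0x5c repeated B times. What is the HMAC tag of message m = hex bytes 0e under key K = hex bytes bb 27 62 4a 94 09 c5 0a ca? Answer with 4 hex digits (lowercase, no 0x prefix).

Key hex bytes bb 27 62 4a 94 09 c5 0a ca is 9 bytes > B = 5, so hash it first: H(key) = 03 c4, then zero-pad to 5 bytes: K' = 03 c4 00 00 00.
K' ⊕ ipad = 35 f2 36 36 36.  K' ⊕ opad = 5f 98 5c 5c 5c.
Inner input = (K'⊕ipad) ∥ m = 35 f2 36 36 36 ∥ 0e.
Inner hash: sum = 53+242+54+54+54+14 = 471 → 01 d7.
Outer input = (K'⊕opad) ∥ inner = 5f 98 5c 5c 5c ∥ 01 d7.
Outer hash (tag): sum = 95+152+92+92+92+1+215 = 739 → 02 e3.

02e3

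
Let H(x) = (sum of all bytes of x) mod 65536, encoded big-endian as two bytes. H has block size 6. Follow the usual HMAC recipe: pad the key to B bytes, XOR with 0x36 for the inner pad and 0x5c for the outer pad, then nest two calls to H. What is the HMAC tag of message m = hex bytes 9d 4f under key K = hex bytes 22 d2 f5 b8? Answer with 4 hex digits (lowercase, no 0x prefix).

Key hex bytes 22 d2 f5 b8 is 4 bytes ≤ B = 6; zero-pad to 6 bytes: K' = 22 d2 f5 b8 00 00.
K' ⊕ ipad = 14 e4 c3 8e 36 36.  K' ⊕ opad = 7e 8e a9 e4 5c 5c.
Inner input = (K'⊕ipad) ∥ m = 14 e4 c3 8e 36 36 ∥ 9d 4f.
Inner hash: sum = 20+228+195+142+54+54+157+79 = 929 → 03 a1.
Outer input = (K'⊕opad) ∥ inner = 7e 8e a9 e4 5c 5c ∥ 03 a1.
Outer hash (tag): sum = 126+142+169+228+92+92+3+161 = 1013 → 03 f5.

03f5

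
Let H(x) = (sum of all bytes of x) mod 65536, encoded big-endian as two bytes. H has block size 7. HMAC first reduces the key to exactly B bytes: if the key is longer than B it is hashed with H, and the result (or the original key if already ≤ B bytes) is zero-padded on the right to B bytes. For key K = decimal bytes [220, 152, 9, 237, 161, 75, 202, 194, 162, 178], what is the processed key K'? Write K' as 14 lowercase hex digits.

|K| = 10 > B = 7, so first hash the key.
H(K): sum = 220+152+9+237+161+75+202+194+162+178 = 1590 → 06 36.
Zero-pad H(K) = 06 36 to 7 bytes: K' = 06 36 00 00 00 00 00.

06360000000000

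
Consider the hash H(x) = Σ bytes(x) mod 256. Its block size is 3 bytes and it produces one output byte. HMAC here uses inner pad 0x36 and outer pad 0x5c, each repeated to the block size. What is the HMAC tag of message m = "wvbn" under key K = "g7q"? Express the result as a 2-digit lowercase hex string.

29

Key "g7q" = 67 37 71 is exactly B = 3 bytes: K' = 67 37 71.
K' ⊕ ipad = 51 01 47.  K' ⊕ opad = 3b 6b 2d.
Inner input = (K'⊕ipad) ∥ m = 51 01 47 ∥ 77 76 62 6e.
Inner hash: sum = 81+1+71+119+118+98+110 = 598; mod 256 = 86 → 56.
Outer input = (K'⊕opad) ∥ inner = 3b 6b 2d ∥ 56.
Outer hash (tag): sum = 59+107+45+86 = 297; mod 256 = 41 → 29.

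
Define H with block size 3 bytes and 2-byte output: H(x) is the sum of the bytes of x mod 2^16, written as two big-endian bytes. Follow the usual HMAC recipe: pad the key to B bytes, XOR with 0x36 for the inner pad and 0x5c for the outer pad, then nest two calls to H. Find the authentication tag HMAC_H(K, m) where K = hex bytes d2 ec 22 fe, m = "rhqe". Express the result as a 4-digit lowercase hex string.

Key hex bytes d2 ec 22 fe is 4 bytes > B = 3, so hash it first: H(key) = 02 de, then zero-pad to 3 bytes: K' = 02 de 00.
K' ⊕ ipad = 34 e8 36.  K' ⊕ opad = 5e 82 5c.
Inner input = (K'⊕ipad) ∥ m = 34 e8 36 ∥ 72 68 71 65.
Inner hash: sum = 52+232+54+114+104+113+101 = 770 → 03 02.
Outer input = (K'⊕opad) ∥ inner = 5e 82 5c ∥ 03 02.
Outer hash (tag): sum = 94+130+92+3+2 = 321 → 01 41.

0141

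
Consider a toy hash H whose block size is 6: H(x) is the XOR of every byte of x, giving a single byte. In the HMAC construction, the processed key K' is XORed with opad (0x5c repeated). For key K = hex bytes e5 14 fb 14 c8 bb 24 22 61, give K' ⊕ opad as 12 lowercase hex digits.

Key hex bytes e5 14 fb 14 c8 bb 24 22 61 is 9 bytes > B = 6, so hash it first: H(key) = 0a, then zero-pad to 6 bytes: K' = 0a 00 00 00 00 00.
XOR each byte with 0x5c: 0a⊕5c=56, 00⊕5c=5c, 00⊕5c=5c, 00⊕5c=5c, 00⊕5c=5c, 00⊕5c=5c.

565c5c5c5c5c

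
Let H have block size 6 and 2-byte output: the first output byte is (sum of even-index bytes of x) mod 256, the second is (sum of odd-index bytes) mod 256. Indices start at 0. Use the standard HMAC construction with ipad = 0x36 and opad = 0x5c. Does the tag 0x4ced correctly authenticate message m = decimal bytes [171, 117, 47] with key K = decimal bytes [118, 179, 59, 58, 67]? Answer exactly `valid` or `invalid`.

Key decimal bytes [118, 179, 59, 58, 67] = 76 b3 3b 3a 43 is 5 bytes ≤ B = 6; zero-pad to 6 bytes: K' = 76 b3 3b 3a 43 00.
K' ⊕ ipad = 40 85 0d 0c 75 36; K' ⊕ opad = 2a ef 67 66 1f 5c.
Inner hash: even-index sum = 412 mod 256 = 156; odd-index sum = 316 mod 256 = 60 → 9c 3c.
Outer hash (recomputed tag): even-index sum = 332 mod 256 = 76; odd-index sum = 493 mod 256 = 237 → 4c ed.
Recomputed tag = 4ced; claimed = 4ced → match.

valid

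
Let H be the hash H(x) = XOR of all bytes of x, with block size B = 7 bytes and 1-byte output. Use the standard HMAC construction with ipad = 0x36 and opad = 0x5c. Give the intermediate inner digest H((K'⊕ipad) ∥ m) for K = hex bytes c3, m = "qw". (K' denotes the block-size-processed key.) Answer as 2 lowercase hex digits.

Key hex bytes c3 is 1 byte ≤ B = 7; zero-pad to 7 bytes: K' = c3 00 00 00 00 00 00.
K' ⊕ ipad = f5 36 36 36 36 36 36.
Inner input = f5 36 36 36 36 36 36 ∥ 71 77.
Inner hash: XOR f5⊕36⊕36⊕36⊕36⊕36⊕36⊕71⊕77 = f3.

f3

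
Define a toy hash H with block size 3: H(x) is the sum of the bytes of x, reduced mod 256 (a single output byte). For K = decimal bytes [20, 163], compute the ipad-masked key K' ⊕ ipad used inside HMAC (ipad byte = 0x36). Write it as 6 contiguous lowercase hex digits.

229536

Key decimal bytes [20, 163] = 14 a3 is 2 bytes ≤ B = 3; zero-pad to 3 bytes: K' = 14 a3 00.
XOR each byte with 0x36: 14⊕36=22, a3⊕36=95, 00⊕36=36.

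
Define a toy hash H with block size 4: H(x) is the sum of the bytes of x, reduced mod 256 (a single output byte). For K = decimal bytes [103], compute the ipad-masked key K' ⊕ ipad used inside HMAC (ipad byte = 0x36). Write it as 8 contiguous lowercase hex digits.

51363636

Key decimal bytes [103] = 67 is 1 byte ≤ B = 4; zero-pad to 4 bytes: K' = 67 00 00 00.
XOR each byte with 0x36: 67⊕36=51, 00⊕36=36, 00⊕36=36, 00⊕36=36.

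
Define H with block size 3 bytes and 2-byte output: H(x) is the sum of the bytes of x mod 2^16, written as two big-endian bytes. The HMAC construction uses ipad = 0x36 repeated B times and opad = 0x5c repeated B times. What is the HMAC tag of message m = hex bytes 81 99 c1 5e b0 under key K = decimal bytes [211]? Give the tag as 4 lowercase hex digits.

0185

Key decimal bytes [211] = d3 is 1 byte ≤ B = 3; zero-pad to 3 bytes: K' = d3 00 00.
K' ⊕ ipad = e5 36 36.  K' ⊕ opad = 8f 5c 5c.
Inner input = (K'⊕ipad) ∥ m = e5 36 36 ∥ 81 99 c1 5e b0.
Inner hash: sum = 229+54+54+129+153+193+94+176 = 1082 → 04 3a.
Outer input = (K'⊕opad) ∥ inner = 8f 5c 5c ∥ 04 3a.
Outer hash (tag): sum = 143+92+92+4+58 = 389 → 01 85.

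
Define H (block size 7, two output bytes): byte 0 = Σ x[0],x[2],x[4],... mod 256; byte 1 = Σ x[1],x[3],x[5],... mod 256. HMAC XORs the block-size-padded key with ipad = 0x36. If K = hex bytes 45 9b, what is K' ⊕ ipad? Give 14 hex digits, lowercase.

Key hex bytes 45 9b is 2 bytes ≤ B = 7; zero-pad to 7 bytes: K' = 45 9b 00 00 00 00 00.
XOR each byte with 0x36: 45⊕36=73, 9b⊕36=ad, 00⊕36=36, 00⊕36=36, 00⊕36=36, 00⊕36=36, 00⊕36=36.

73ad3636363636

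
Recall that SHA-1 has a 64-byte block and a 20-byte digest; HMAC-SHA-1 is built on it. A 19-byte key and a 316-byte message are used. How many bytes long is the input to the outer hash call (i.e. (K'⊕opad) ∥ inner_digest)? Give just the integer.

84

Key is 19 ≤ 64 bytes, zero-padded: |K'| = 64.
Outer input = (K'⊕opad) ∥ H(inner) → 64 + 20 = 84 bytes.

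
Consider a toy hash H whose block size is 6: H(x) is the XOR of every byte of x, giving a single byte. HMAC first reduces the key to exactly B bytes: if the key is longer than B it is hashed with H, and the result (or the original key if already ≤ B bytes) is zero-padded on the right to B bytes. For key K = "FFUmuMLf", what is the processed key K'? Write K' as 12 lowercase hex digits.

|K| = 8 > B = 6, so first hash the key.
H(K): XOR 46⊕46⊕55⊕6d⊕75⊕4d⊕4c⊕66 = 2a.
Zero-pad H(K) = 2a to 6 bytes: K' = 2a 00 00 00 00 00.

2a0000000000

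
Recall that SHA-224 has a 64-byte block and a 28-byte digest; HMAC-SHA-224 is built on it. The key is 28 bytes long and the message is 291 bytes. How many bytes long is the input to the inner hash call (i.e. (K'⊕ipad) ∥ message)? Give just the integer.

355

Key is 28 ≤ 64 bytes, zero-padded: |K'| = 64.
Inner input = (K'⊕ipad) ∥ m → 64 + 291 = 355 bytes.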